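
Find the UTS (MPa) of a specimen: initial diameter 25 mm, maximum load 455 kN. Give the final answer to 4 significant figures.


A0 = pi*(d/2)^2 = pi*(25/2)^2 = 490.874 mm^2
UTS = F_max / A0 = 455*1000 / 490.874
UTS = 926.9 MPa


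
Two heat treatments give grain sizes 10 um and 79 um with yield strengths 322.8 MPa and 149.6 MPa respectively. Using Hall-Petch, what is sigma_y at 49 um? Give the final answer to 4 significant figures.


sigma_y = sigma0 + k / sqrt(d)
1/sqrt(d1) = 1/sqrt(1e-05) = 316.228;  1/sqrt(d2) = 112.509
k = (sigma1 - sigma2) / (1/sqrt(d1) - 1/sqrt(d2)) = (322.8 - 149.6) / (316.228 - 112.509) = 0.850191 MPa*m^0.5
sigma0 = sigma1 - k/sqrt(d1) = 322.8 - 0.850191*316.228 = 53.9461 MPa
sigma_y(d3) = 53.9461 + 0.850191 / sqrt(4.9e-05) = 175.4 MPa


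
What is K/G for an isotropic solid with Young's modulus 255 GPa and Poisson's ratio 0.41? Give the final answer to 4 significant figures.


G = E / (2*(1+nu))
G = 255 / (2*(1+0.41)) = 90.4255 GPa
K = E / (3*(1-2*nu))
K = 255 / (3*(1-2*0.41)) = 472.222 GPa
K/G = 472.222 / 90.4255 = 5.222


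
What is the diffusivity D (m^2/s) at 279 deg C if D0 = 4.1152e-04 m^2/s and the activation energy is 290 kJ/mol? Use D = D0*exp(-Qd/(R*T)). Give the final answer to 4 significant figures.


D = D0 * exp(-Qd / (R*T))
T = 552.15 K
D = 4.1152e-04 * exp(-290e3 / (8.314 * 552.15))
D = 1.509e-31 m^2/s


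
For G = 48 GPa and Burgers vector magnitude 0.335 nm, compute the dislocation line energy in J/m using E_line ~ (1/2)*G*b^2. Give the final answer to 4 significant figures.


E = G*b^2/2
b = 0.335 nm = 3.35e-10 m
G = 48 GPa = 4.8e+10 Pa
E = 0.5 * 4.8e+10 * (3.35e-10)^2
E = 2.693e-09 J/m


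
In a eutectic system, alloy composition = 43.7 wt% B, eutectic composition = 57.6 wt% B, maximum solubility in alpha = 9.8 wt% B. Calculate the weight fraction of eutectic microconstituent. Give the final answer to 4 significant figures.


f_primary = (C_e - C0) / (C_e - C_alpha_max)
f_primary = (57.6 - 43.7) / (57.6 - 9.8)
f_primary = 0.290795
f_eutectic = 1 - 0.290795 = 0.7092


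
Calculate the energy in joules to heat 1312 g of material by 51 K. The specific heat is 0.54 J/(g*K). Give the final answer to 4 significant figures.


Q = m * cp * dT
Q = 1312 * 0.54 * 51
Q = 36130 J


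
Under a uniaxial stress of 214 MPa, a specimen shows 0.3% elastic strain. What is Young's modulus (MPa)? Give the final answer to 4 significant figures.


E = sigma / epsilon
epsilon = 0.3% = 3e-03
E = 214 / 3e-03
E = 71330 MPa


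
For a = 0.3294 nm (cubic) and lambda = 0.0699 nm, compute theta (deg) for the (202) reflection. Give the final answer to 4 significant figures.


d = a / sqrt(h^2+k^2+l^2)
d = 0.3294 / sqrt(8) = 0.11646 nm
lambda = 2*d*sin(theta)  =>  sin(theta) = lambda / (2*d)
sin(theta) = 0.0699 / (2 * 0.11646) = 0.300102
theta = 17.46 deg


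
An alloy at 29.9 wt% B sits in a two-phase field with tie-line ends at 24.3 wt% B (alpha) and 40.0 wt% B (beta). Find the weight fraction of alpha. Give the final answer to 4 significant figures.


f_alpha = (C_beta - C0) / (C_beta - C_alpha)
f_alpha = (40.0 - 29.9) / (40.0 - 24.3)
f_alpha = 0.6433


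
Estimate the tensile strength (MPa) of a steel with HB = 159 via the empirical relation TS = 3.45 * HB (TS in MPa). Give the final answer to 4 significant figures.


TS (MPa) = 3.45 * HB
TS = 3.45 * 159
TS = 548.6 MPa


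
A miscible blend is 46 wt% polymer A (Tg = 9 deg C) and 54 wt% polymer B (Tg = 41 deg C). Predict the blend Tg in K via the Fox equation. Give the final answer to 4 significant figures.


1/Tg = w1/Tg1 + w2/Tg2 (in Kelvin)
Tg1 = 282.15 K, Tg2 = 314.15 K
1/Tg = 0.46/282.15 + 0.54/314.15
Tg = 298.6 K


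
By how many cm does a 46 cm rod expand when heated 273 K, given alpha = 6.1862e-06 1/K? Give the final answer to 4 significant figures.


dL = L0 * alpha * dT
dL = 46 * 6.1862e-06 * 273
dL = 0.07769 cm


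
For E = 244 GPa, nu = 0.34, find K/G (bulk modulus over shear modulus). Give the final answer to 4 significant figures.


G = E / (2*(1+nu))
G = 244 / (2*(1+0.34)) = 91.0448 GPa
K = E / (3*(1-2*nu))
K = 244 / (3*(1-2*0.34)) = 254.167 GPa
K/G = 254.167 / 91.0448 = 2.792


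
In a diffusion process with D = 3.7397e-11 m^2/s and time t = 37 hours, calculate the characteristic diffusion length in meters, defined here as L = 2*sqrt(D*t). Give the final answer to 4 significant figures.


t = 37 hr = 133200 s
Diffusion length = 2*sqrt(D*t)
= 2*sqrt(3.7397e-11 * 133200)
= 4.464e-03 m


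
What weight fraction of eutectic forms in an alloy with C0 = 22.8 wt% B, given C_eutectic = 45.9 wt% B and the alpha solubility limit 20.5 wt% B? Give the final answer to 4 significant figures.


f_primary = (C_e - C0) / (C_e - C_alpha_max)
f_primary = (45.9 - 22.8) / (45.9 - 20.5)
f_primary = 0.909449
f_eutectic = 1 - 0.909449 = 0.09055


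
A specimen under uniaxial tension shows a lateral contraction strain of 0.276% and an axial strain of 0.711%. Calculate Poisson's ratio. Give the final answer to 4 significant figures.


nu = -epsilon_lat / epsilon_axial
Lateral strain is contraction (negative), so using magnitudes:
nu = 0.276 / 0.711
nu = 0.3882


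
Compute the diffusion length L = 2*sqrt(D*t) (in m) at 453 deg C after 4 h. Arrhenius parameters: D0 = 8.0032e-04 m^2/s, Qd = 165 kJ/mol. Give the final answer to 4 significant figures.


Step 1: D = D0 * exp(-Qd/(R*T))
T = 726.15 K
D = 8.0032e-04 * exp(-165e3 / (8.314 * 726.15)) = 1.08088e-15 m^2/s
Step 2: L = 2*sqrt(D*t)
t = 4 h = 14400 s
L = 2*sqrt(1.08088e-15 * 14400) = 7.89e-06 m


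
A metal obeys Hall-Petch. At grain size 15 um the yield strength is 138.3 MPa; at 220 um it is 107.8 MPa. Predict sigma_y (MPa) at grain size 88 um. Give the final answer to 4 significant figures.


sigma_y = sigma0 + k / sqrt(d)
1/sqrt(d1) = 1/sqrt(1.5e-05) = 258.199;  1/sqrt(d2) = 67.42
k = (sigma1 - sigma2) / (1/sqrt(d1) - 1/sqrt(d2)) = (138.3 - 107.8) / (258.199 - 67.42) = 0.159871 MPa*m^0.5
sigma0 = sigma1 - k/sqrt(d1) = 138.3 - 0.159871*258.199 = 97.0215 MPa
sigma_y(d3) = 97.0215 + 0.159871 / sqrt(8.8e-05) = 114.1 MPa


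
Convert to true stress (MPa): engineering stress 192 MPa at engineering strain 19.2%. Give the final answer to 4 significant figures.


sigma_true = sigma_eng * (1 + epsilon_eng)
sigma_true = 192 * (1 + 0.192)
sigma_true = 228.9 MPa


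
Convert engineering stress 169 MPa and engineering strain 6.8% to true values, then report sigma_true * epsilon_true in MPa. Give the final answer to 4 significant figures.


sigma_true = sigma_eng * (1 + epsilon_eng)
sigma_true = 169 * (1 + 0.068) = 180.492 MPa
epsilon_true = ln(1 + epsilon_eng)
epsilon_true = ln(1 + 0.068) = 0.0657877
sigma_true * epsilon_true = 180.492 * 0.0657877 = 11.87 MPa


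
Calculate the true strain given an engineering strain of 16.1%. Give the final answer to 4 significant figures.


epsilon_true = ln(1 + epsilon_eng)
epsilon_true = ln(1 + 0.161)
epsilon_true = 0.1493


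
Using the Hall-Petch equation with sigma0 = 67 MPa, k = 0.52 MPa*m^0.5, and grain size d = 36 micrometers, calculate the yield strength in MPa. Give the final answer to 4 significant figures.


sigma_y = sigma0 + k / sqrt(d)
d = 36 um = 3.6e-05 m
sigma_y = 67 + 0.52 / sqrt(3.6e-05)
sigma_y = 153.7 MPa


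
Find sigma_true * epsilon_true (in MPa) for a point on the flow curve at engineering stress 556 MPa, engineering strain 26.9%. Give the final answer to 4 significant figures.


sigma_true = sigma_eng * (1 + epsilon_eng)
sigma_true = 556 * (1 + 0.269) = 705.564 MPa
epsilon_true = ln(1 + epsilon_eng)
epsilon_true = ln(1 + 0.269) = 0.238229
sigma_true * epsilon_true = 705.564 * 0.238229 = 168.1 MPa


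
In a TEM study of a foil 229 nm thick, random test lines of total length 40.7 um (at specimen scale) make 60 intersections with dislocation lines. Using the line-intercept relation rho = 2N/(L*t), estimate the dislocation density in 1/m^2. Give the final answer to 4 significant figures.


rho = 2N / (L * t)
L = 40.7 um = 4.07e-05 m, t = 229 nm = 2.29e-07 m
rho = 2 * 60 / (4.07e-05 * 2.29e-07)
rho = 1.288e+13 1/m^2


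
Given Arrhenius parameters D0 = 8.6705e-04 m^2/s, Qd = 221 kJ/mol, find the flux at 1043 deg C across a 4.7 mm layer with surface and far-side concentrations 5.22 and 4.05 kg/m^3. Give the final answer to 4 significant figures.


Step 1: D = D0 * exp(-Qd/(R*T))
T = 1043 + 273.15 = 1316.15 K
D = 8.6705e-04 * exp(-221e3 / (8.314 * 1316.15)) = 1.46825e-12 m^2/s
Step 2: J = D * (C1 - C2) / dx
J = 1.46825e-12 * (5.22 - 4.05) / 4.7e-03
J = 3.655e-10 kg/(m^2*s)


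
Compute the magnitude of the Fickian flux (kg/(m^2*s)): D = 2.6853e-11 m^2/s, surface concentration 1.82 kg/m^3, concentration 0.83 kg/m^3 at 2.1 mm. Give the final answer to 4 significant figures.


J = -D * (dC/dx) = D * (C1 - C2) / dx
J = 2.6853e-11 * (1.82 - 0.83) / 2.1e-03
J = 1.266e-08 kg/(m^2*s)


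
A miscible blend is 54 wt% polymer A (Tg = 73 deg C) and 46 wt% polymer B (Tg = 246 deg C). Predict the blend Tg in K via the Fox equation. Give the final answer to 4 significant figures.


1/Tg = w1/Tg1 + w2/Tg2 (in Kelvin)
Tg1 = 346.15 K, Tg2 = 519.15 K
1/Tg = 0.54/346.15 + 0.46/519.15
Tg = 408.8 K


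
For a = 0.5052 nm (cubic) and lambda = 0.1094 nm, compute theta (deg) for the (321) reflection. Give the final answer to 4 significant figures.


d = a / sqrt(h^2+k^2+l^2)
d = 0.5052 / sqrt(14) = 0.13502 nm
lambda = 2*d*sin(theta)  =>  sin(theta) = lambda / (2*d)
sin(theta) = 0.1094 / (2 * 0.13502) = 0.405124
theta = 23.9 deg


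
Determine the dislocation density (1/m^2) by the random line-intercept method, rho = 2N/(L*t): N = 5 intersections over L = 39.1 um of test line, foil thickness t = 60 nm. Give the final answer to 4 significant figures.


rho = 2N / (L * t)
L = 39.1 um = 3.91e-05 m, t = 60 nm = 6e-08 m
rho = 2 * 5 / (3.91e-05 * 6e-08)
rho = 4.263e+12 1/m^2


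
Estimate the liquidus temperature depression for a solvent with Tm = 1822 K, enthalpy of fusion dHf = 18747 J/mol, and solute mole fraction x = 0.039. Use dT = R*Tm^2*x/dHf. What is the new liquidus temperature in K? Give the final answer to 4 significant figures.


dT = R*Tm^2*x / dHf
dT = 8.314 * 1822^2 * 0.039 / 18747
dT = 57.4169 K
T_new = 1822 - 57.4169 = 1765 K


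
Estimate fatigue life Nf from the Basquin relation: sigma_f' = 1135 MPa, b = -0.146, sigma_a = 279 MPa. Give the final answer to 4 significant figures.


sigma_a = sigma_f' * (2*Nf)^b
2*Nf = (sigma_a / sigma_f')^(1/b)
2*Nf = (279 / 1135)^(1/-0.146)
2*Nf = 14925
Nf = 7463 cycles


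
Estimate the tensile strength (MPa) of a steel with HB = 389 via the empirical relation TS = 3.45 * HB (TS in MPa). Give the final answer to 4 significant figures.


TS (MPa) = 3.45 * HB
TS = 3.45 * 389
TS = 1342 MPa


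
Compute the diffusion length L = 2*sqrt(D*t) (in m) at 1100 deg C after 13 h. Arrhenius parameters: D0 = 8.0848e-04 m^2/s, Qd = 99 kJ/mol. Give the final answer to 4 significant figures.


Step 1: D = D0 * exp(-Qd/(R*T))
T = 1373.15 K
D = 8.0848e-04 * exp(-99e3 / (8.314 * 1373.15)) = 1.38539e-07 m^2/s
Step 2: L = 2*sqrt(D*t)
t = 13 h = 46800 s
L = 2*sqrt(1.38539e-07 * 46800) = 0.161 m


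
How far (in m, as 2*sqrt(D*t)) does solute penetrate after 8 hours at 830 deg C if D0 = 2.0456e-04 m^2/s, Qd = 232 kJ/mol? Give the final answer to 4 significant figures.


Step 1: D = D0 * exp(-Qd/(R*T))
T = 1103.15 K
D = 2.0456e-04 * exp(-232e3 / (8.314 * 1103.15)) = 2.11408e-15 m^2/s
Step 2: L = 2*sqrt(D*t)
t = 8 h = 28800 s
L = 2*sqrt(2.11408e-15 * 28800) = 1.561e-05 m


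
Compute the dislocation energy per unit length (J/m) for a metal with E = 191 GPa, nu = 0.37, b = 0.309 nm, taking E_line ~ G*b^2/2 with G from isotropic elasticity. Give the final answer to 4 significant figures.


Step 1: G = E / (2*(1+nu))
G = 191 / (2*(1+0.37)) = 69.708 GPa = 6.9708e+10 Pa
Step 2: E_line = G*b^2/2
b = 0.309 nm = 3.09e-10 m
E_line = 0.5 * 6.9708e+10 * (3.09e-10)^2 = 3.328e-09 J/m


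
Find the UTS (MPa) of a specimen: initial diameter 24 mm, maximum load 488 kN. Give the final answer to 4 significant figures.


A0 = pi*(d/2)^2 = pi*(24/2)^2 = 452.389 mm^2
UTS = F_max / A0 = 488*1000 / 452.389
UTS = 1079 MPa


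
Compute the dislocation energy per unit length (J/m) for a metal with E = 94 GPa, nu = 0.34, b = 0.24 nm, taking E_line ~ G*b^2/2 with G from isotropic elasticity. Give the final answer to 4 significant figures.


Step 1: G = E / (2*(1+nu))
G = 94 / (2*(1+0.34)) = 35.0746 GPa = 3.50746e+10 Pa
Step 2: E_line = G*b^2/2
b = 0.24 nm = 2.4e-10 m
E_line = 0.5 * 3.50746e+10 * (2.4e-10)^2 = 1.01e-09 J/m


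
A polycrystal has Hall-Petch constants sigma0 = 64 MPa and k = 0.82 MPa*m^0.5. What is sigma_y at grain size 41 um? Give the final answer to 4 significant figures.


sigma_y = sigma0 + k / sqrt(d)
d = 41 um = 4.1e-05 m
sigma_y = 64 + 0.82 / sqrt(4.1e-05)
sigma_y = 192.1 MPa


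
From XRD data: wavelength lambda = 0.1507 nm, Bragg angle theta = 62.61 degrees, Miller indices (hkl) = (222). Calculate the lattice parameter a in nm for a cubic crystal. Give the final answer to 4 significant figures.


d = lambda / (2*sin(theta))
d = 0.1507 / (2*sin(62.61 deg))
d = 0.0848636 nm
a = d * sqrt(h^2+k^2+l^2) = 0.0848636 * sqrt(12)
a = 0.294 nm


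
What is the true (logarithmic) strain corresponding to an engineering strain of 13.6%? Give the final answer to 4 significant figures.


epsilon_true = ln(1 + epsilon_eng)
epsilon_true = ln(1 + 0.136)
epsilon_true = 0.1275


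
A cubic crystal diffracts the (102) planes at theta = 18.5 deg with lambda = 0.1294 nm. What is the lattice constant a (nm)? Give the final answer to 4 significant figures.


d = lambda / (2*sin(theta))
d = 0.1294 / (2*sin(18.5 deg))
d = 0.203905 nm
a = d * sqrt(h^2+k^2+l^2) = 0.203905 * sqrt(5)
a = 0.4559 nm


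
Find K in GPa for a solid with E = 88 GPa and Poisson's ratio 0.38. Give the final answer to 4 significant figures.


K = E / (3*(1-2*nu))
K = 88 / (3*(1-2*0.38))
K = 122.2 GPa


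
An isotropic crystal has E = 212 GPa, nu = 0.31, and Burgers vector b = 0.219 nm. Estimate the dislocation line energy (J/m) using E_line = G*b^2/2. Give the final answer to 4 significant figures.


Step 1: G = E / (2*(1+nu))
G = 212 / (2*(1+0.31)) = 80.916 GPa = 8.0916e+10 Pa
Step 2: E_line = G*b^2/2
b = 0.219 nm = 2.19e-10 m
E_line = 0.5 * 8.0916e+10 * (2.19e-10)^2 = 1.94e-09 J/m


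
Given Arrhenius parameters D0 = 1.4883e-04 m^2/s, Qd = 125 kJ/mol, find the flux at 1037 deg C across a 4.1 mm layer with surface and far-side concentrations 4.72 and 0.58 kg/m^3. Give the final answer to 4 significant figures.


Step 1: D = D0 * exp(-Qd/(R*T))
T = 1037 + 273.15 = 1310.15 K
D = 1.4883e-04 * exp(-125e3 / (8.314 * 1310.15)) = 1.54476e-09 m^2/s
Step 2: J = D * (C1 - C2) / dx
J = 1.54476e-09 * (4.72 - 0.58) / 4.1e-03
J = 1.56e-06 kg/(m^2*s)


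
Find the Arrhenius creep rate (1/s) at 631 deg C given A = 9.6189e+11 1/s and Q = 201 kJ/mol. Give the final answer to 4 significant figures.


rate = A * exp(-Q / (R*T))
T = 631 + 273.15 = 904.15 K
rate = 9.6189e+11 * exp(-201e3 / (8.314 * 904.15))
rate = 2.347 1/s


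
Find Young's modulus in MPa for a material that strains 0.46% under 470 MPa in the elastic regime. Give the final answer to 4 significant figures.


E = sigma / epsilon
epsilon = 0.46% = 4.6e-03
E = 470 / 4.6e-03
E = 102200 MPa


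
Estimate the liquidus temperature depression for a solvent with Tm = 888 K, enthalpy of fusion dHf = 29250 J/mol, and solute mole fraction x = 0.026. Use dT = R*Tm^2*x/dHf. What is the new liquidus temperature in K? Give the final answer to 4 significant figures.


dT = R*Tm^2*x / dHf
dT = 8.314 * 888^2 * 0.026 / 29250
dT = 5.82752 K
T_new = 888 - 5.82752 = 882.2 K


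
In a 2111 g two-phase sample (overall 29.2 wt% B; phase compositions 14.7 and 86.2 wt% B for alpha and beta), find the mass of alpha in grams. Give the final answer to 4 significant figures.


f_alpha = (C_beta - C0) / (C_beta - C_alpha)
f_alpha = (86.2 - 29.2) / (86.2 - 14.7) = 0.797203
m_alpha = f_alpha * m_total = 0.797203 * 2111 = 1683 g


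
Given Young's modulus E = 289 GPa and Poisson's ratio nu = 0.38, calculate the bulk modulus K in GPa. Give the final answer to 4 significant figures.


K = E / (3*(1-2*nu))
K = 289 / (3*(1-2*0.38))
K = 401.4 GPa


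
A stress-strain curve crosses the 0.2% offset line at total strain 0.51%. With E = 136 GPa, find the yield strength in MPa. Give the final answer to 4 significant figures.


Offset strain = 0.002
Elastic strain at yield = total_strain - offset = 5.1e-03 - 0.002 = 3.1e-03
sigma_y = E * elastic_strain = 136000 * 3.1e-03
sigma_y = 421.6 MPa


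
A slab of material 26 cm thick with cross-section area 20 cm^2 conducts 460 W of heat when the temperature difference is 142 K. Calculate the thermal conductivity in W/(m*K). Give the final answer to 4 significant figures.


k = Q*L / (A*dT)
L = 0.26 m, A = 2e-03 m^2
k = 460 * 0.26 / (2e-03 * 142)
k = 421.1 W/(m*K)


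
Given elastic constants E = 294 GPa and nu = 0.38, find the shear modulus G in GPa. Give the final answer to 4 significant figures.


G = E / (2*(1+nu))
G = 294 / (2*(1+0.38))
G = 106.5 GPa


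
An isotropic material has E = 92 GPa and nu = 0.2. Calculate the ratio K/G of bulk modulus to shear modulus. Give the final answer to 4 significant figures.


G = E / (2*(1+nu))
G = 92 / (2*(1+0.2)) = 38.3333 GPa
K = E / (3*(1-2*nu))
K = 92 / (3*(1-2*0.2)) = 51.1111 GPa
K/G = 51.1111 / 38.3333 = 1.333


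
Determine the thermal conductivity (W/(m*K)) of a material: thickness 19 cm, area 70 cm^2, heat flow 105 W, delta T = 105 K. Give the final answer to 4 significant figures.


k = Q*L / (A*dT)
L = 0.19 m, A = 7e-03 m^2
k = 105 * 0.19 / (7e-03 * 105)
k = 27.14 W/(m*K)


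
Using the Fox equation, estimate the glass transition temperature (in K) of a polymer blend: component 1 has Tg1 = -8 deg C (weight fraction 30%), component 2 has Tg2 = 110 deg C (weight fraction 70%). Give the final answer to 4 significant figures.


1/Tg = w1/Tg1 + w2/Tg2 (in Kelvin)
Tg1 = 265.15 K, Tg2 = 383.15 K
1/Tg = 0.3/265.15 + 0.7/383.15
Tg = 338 K


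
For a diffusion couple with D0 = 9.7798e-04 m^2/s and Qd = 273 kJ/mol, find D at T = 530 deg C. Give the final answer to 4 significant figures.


D = D0 * exp(-Qd / (R*T))
T = 803.15 K
D = 9.7798e-04 * exp(-273e3 / (8.314 * 803.15))
D = 1.716e-21 m^2/s


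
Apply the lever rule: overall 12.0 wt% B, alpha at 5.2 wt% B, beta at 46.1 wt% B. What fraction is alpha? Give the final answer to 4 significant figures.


f_alpha = (C_beta - C0) / (C_beta - C_alpha)
f_alpha = (46.1 - 12.0) / (46.1 - 5.2)
f_alpha = 0.8337


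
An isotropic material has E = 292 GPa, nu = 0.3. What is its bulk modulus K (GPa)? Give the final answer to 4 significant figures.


K = E / (3*(1-2*nu))
K = 292 / (3*(1-2*0.3))
K = 243.3 GPa


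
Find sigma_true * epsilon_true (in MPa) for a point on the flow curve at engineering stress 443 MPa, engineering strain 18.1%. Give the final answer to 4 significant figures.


sigma_true = sigma_eng * (1 + epsilon_eng)
sigma_true = 443 * (1 + 0.181) = 523.183 MPa
epsilon_true = ln(1 + epsilon_eng)
epsilon_true = ln(1 + 0.181) = 0.166362
sigma_true * epsilon_true = 523.183 * 0.166362 = 87.04 MPa


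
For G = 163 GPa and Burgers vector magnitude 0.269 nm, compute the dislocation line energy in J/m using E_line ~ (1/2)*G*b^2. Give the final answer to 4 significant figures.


E = G*b^2/2
b = 0.269 nm = 2.69e-10 m
G = 163 GPa = 1.63e+11 Pa
E = 0.5 * 1.63e+11 * (2.69e-10)^2
E = 5.897e-09 J/m


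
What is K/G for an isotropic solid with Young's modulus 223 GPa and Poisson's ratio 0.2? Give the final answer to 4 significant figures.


G = E / (2*(1+nu))
G = 223 / (2*(1+0.2)) = 92.9167 GPa
K = E / (3*(1-2*nu))
K = 223 / (3*(1-2*0.2)) = 123.889 GPa
K/G = 123.889 / 92.9167 = 1.333


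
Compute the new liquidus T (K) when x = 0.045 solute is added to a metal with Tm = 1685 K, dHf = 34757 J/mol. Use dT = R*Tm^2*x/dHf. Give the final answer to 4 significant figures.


dT = R*Tm^2*x / dHf
dT = 8.314 * 1685^2 * 0.045 / 34757
dT = 30.5619 K
T_new = 1685 - 30.5619 = 1654 K


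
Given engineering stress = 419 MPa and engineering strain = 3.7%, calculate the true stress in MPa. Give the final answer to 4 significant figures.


sigma_true = sigma_eng * (1 + epsilon_eng)
sigma_true = 419 * (1 + 0.037)
sigma_true = 434.5 MPa


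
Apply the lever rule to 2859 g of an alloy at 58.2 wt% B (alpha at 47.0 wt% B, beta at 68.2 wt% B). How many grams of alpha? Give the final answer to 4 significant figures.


f_alpha = (C_beta - C0) / (C_beta - C_alpha)
f_alpha = (68.2 - 58.2) / (68.2 - 47.0) = 0.471698
m_alpha = f_alpha * m_total = 0.471698 * 2859 = 1349 g


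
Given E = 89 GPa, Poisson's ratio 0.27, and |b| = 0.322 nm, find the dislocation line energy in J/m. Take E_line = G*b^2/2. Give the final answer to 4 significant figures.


Step 1: G = E / (2*(1+nu))
G = 89 / (2*(1+0.27)) = 35.0394 GPa = 3.50394e+10 Pa
Step 2: E_line = G*b^2/2
b = 0.322 nm = 3.22e-10 m
E_line = 0.5 * 3.50394e+10 * (3.22e-10)^2 = 1.817e-09 J/m


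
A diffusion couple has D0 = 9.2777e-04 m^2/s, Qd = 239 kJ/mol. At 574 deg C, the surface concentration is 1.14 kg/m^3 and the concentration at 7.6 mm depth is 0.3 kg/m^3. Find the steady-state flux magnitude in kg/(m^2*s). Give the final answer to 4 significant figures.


Step 1: D = D0 * exp(-Qd/(R*T))
T = 574 + 273.15 = 847.15 K
D = 9.2777e-04 * exp(-239e3 / (8.314 * 847.15)) = 1.6996e-18 m^2/s
Step 2: J = D * (C1 - C2) / dx
J = 1.6996e-18 * (1.14 - 0.3) / 7.6e-03
J = 1.879e-16 kg/(m^2*s)


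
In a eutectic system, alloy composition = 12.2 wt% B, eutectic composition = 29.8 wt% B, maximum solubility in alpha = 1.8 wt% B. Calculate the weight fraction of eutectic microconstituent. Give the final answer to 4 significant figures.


f_primary = (C_e - C0) / (C_e - C_alpha_max)
f_primary = (29.8 - 12.2) / (29.8 - 1.8)
f_primary = 0.628571
f_eutectic = 1 - 0.628571 = 0.3714


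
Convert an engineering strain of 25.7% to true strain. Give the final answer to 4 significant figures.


epsilon_true = ln(1 + epsilon_eng)
epsilon_true = ln(1 + 0.257)
epsilon_true = 0.2287


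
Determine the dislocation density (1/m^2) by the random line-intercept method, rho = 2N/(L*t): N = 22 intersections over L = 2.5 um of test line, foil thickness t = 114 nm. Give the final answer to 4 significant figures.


rho = 2N / (L * t)
L = 2.5 um = 2.5e-06 m, t = 114 nm = 1.14e-07 m
rho = 2 * 22 / (2.5e-06 * 1.14e-07)
rho = 1.544e+14 1/m^2


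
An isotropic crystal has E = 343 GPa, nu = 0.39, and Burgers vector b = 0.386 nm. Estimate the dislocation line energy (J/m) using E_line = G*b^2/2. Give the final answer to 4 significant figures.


Step 1: G = E / (2*(1+nu))
G = 343 / (2*(1+0.39)) = 123.381 GPa = 1.23381e+11 Pa
Step 2: E_line = G*b^2/2
b = 0.386 nm = 3.86e-10 m
E_line = 0.5 * 1.23381e+11 * (3.86e-10)^2 = 9.192e-09 J/m


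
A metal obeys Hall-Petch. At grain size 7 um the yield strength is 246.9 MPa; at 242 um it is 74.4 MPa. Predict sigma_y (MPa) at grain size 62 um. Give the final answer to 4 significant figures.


sigma_y = sigma0 + k / sqrt(d)
1/sqrt(d1) = 1/sqrt(7e-06) = 377.964;  1/sqrt(d2) = 64.2824
k = (sigma1 - sigma2) / (1/sqrt(d1) - 1/sqrt(d2)) = (246.9 - 74.4) / (377.964 - 64.2824) = 0.54992 MPa*m^0.5
sigma0 = sigma1 - k/sqrt(d1) = 246.9 - 0.54992*377.964 = 39.0498 MPa
sigma_y(d3) = 39.0498 + 0.54992 / sqrt(6.2e-05) = 108.9 MPa


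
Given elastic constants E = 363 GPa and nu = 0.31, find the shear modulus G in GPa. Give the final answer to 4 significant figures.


G = E / (2*(1+nu))
G = 363 / (2*(1+0.31))
G = 138.5 GPa


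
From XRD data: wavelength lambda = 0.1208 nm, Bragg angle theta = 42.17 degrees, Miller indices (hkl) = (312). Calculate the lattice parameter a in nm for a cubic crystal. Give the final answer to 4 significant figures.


d = lambda / (2*sin(theta))
d = 0.1208 / (2*sin(42.17 deg))
d = 0.0899703 nm
a = d * sqrt(h^2+k^2+l^2) = 0.0899703 * sqrt(14)
a = 0.3366 nm


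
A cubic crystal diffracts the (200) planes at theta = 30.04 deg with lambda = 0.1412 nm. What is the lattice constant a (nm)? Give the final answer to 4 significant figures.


d = lambda / (2*sin(theta))
d = 0.1412 / (2*sin(30.04 deg))
d = 0.14103 nm
a = d * sqrt(h^2+k^2+l^2) = 0.14103 * sqrt(4)
a = 0.2821 nm


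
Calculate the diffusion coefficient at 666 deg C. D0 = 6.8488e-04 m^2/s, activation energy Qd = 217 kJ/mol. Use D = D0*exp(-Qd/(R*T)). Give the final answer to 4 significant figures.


D = D0 * exp(-Qd / (R*T))
T = 939.15 K
D = 6.8488e-04 * exp(-217e3 / (8.314 * 939.15))
D = 5.832e-16 m^2/s


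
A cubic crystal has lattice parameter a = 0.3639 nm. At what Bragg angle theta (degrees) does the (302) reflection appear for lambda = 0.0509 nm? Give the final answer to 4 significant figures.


d = a / sqrt(h^2+k^2+l^2)
d = 0.3639 / sqrt(13) = 0.100928 nm
lambda = 2*d*sin(theta)  =>  sin(theta) = lambda / (2*d)
sin(theta) = 0.0509 / (2 * 0.100928) = 0.252161
theta = 14.61 deg


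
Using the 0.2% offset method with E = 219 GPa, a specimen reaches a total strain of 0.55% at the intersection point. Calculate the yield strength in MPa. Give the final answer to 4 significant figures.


Offset strain = 0.002
Elastic strain at yield = total_strain - offset = 5.5e-03 - 0.002 = 3.5e-03
sigma_y = E * elastic_strain = 219000 * 3.5e-03
sigma_y = 766.5 MPa


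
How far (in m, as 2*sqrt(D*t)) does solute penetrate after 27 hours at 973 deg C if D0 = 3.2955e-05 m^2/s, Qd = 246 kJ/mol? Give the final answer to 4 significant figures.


Step 1: D = D0 * exp(-Qd/(R*T))
T = 1246.15 K
D = 3.2955e-05 * exp(-246e3 / (8.314 * 1246.15)) = 1.60699e-15 m^2/s
Step 2: L = 2*sqrt(D*t)
t = 27 h = 97200 s
L = 2*sqrt(1.60699e-15 * 97200) = 2.5e-05 m


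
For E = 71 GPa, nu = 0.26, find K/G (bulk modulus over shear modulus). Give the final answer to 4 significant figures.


G = E / (2*(1+nu))
G = 71 / (2*(1+0.26)) = 28.1746 GPa
K = E / (3*(1-2*nu))
K = 71 / (3*(1-2*0.26)) = 49.3056 GPa
K/G = 49.3056 / 28.1746 = 1.75


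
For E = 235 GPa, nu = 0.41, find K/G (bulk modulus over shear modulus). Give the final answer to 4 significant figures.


G = E / (2*(1+nu))
G = 235 / (2*(1+0.41)) = 83.3333 GPa
K = E / (3*(1-2*nu))
K = 235 / (3*(1-2*0.41)) = 435.185 GPa
K/G = 435.185 / 83.3333 = 5.222


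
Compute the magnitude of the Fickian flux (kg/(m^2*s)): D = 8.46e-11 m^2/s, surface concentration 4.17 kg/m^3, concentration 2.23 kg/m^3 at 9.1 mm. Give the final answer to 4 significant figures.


J = -D * (dC/dx) = D * (C1 - C2) / dx
J = 8.46e-11 * (4.17 - 2.23) / 9.1e-03
J = 1.804e-08 kg/(m^2*s)


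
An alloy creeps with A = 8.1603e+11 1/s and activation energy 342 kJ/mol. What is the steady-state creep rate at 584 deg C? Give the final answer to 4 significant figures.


rate = A * exp(-Q / (R*T))
T = 584 + 273.15 = 857.15 K
rate = 8.1603e+11 * exp(-342e3 / (8.314 * 857.15))
rate = 1.174e-09 1/s


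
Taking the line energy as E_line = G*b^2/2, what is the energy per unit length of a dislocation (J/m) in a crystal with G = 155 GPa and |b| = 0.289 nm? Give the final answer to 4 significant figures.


E = G*b^2/2
b = 0.289 nm = 2.89e-10 m
G = 155 GPa = 1.55e+11 Pa
E = 0.5 * 1.55e+11 * (2.89e-10)^2
E = 6.473e-09 J/m


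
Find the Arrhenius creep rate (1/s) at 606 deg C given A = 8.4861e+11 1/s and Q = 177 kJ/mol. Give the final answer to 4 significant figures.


rate = A * exp(-Q / (R*T))
T = 606 + 273.15 = 879.15 K
rate = 8.4861e+11 * exp(-177e3 / (8.314 * 879.15))
rate = 25.82 1/s


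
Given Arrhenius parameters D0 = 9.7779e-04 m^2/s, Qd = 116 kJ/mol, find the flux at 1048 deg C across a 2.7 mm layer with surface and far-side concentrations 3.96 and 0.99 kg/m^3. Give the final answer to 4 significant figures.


Step 1: D = D0 * exp(-Qd/(R*T))
T = 1048 + 273.15 = 1321.15 K
D = 9.7779e-04 * exp(-116e3 / (8.314 * 1321.15)) = 2.53372e-08 m^2/s
Step 2: J = D * (C1 - C2) / dx
J = 2.53372e-08 * (3.96 - 0.99) / 2.7e-03
J = 2.787e-05 kg/(m^2*s)


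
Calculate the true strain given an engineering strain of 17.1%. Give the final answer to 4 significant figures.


epsilon_true = ln(1 + epsilon_eng)
epsilon_true = ln(1 + 0.171)
epsilon_true = 0.1579


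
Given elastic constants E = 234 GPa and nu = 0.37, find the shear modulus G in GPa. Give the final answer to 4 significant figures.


G = E / (2*(1+nu))
G = 234 / (2*(1+0.37))
G = 85.4 GPa


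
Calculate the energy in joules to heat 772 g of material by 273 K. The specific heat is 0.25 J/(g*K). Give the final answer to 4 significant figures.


Q = m * cp * dT
Q = 772 * 0.25 * 273
Q = 52690 J


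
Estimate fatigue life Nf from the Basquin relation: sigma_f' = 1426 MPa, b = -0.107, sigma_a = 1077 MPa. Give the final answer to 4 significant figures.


sigma_a = sigma_f' * (2*Nf)^b
2*Nf = (sigma_a / sigma_f')^(1/b)
2*Nf = (1077 / 1426)^(1/-0.107)
2*Nf = 13.7812
Nf = 6.891 cycles


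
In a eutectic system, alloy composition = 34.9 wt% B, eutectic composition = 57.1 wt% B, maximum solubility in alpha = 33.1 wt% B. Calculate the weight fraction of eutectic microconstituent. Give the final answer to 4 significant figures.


f_primary = (C_e - C0) / (C_e - C_alpha_max)
f_primary = (57.1 - 34.9) / (57.1 - 33.1)
f_primary = 0.925
f_eutectic = 1 - 0.925 = 0.075


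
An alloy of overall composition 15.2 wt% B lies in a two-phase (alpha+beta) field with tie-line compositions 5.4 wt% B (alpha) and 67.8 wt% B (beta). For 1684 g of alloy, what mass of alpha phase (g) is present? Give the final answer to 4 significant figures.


f_alpha = (C_beta - C0) / (C_beta - C_alpha)
f_alpha = (67.8 - 15.2) / (67.8 - 5.4) = 0.842949
m_alpha = f_alpha * m_total = 0.842949 * 1684 = 1420 g


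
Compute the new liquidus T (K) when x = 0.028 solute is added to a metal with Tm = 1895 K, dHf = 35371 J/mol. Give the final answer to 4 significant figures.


dT = R*Tm^2*x / dHf
dT = 8.314 * 1895^2 * 0.028 / 35371
dT = 23.6341 K
T_new = 1895 - 23.6341 = 1871 K


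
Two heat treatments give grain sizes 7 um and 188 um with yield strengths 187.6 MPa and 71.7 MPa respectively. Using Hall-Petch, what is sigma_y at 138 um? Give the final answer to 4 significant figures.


sigma_y = sigma0 + k / sqrt(d)
1/sqrt(d1) = 1/sqrt(7e-06) = 377.964;  1/sqrt(d2) = 72.9325
k = (sigma1 - sigma2) / (1/sqrt(d1) - 1/sqrt(d2)) = (187.6 - 71.7) / (377.964 - 72.9325) = 0.37996 MPa*m^0.5
sigma0 = sigma1 - k/sqrt(d1) = 187.6 - 0.37996*377.964 = 43.9886 MPa
sigma_y(d3) = 43.9886 + 0.37996 / sqrt(1.38e-04) = 76.33 MPa


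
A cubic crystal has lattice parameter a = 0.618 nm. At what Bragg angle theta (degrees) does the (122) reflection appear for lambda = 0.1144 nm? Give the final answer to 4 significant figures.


d = a / sqrt(h^2+k^2+l^2)
d = 0.618 / sqrt(9) = 0.206 nm
lambda = 2*d*sin(theta)  =>  sin(theta) = lambda / (2*d)
sin(theta) = 0.1144 / (2 * 0.206) = 0.27767
theta = 16.12 deg


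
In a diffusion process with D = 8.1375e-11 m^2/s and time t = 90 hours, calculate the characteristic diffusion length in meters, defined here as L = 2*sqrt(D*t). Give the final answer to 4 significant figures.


t = 90 hr = 324000 s
Diffusion length = 2*sqrt(D*t)
= 2*sqrt(8.1375e-11 * 324000)
= 0.01027 m


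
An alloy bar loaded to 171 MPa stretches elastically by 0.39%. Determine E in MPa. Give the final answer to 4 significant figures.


E = sigma / epsilon
epsilon = 0.39% = 3.9e-03
E = 171 / 3.9e-03
E = 43850 MPa


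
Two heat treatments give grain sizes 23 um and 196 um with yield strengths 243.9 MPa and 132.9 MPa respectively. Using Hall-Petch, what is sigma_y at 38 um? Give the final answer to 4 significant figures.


sigma_y = sigma0 + k / sqrt(d)
1/sqrt(d1) = 1/sqrt(2.3e-05) = 208.514;  1/sqrt(d2) = 71.4286
k = (sigma1 - sigma2) / (1/sqrt(d1) - 1/sqrt(d2)) = (243.9 - 132.9) / (208.514 - 71.4286) = 0.809712 MPa*m^0.5
sigma0 = sigma1 - k/sqrt(d1) = 243.9 - 0.809712*208.514 = 75.0635 MPa
sigma_y(d3) = 75.0635 + 0.809712 / sqrt(3.8e-05) = 206.4 MPa


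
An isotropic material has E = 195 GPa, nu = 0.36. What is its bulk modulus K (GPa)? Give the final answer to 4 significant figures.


K = E / (3*(1-2*nu))
K = 195 / (3*(1-2*0.36))
K = 232.1 GPa


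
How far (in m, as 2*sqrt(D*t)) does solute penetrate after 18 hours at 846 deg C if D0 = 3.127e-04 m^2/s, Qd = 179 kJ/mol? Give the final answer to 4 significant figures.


Step 1: D = D0 * exp(-Qd/(R*T))
T = 1119.15 K
D = 3.127e-04 * exp(-179e3 / (8.314 * 1119.15)) = 1.38125e-12 m^2/s
Step 2: L = 2*sqrt(D*t)
t = 18 h = 64800 s
L = 2*sqrt(1.38125e-12 * 64800) = 5.983e-04 m


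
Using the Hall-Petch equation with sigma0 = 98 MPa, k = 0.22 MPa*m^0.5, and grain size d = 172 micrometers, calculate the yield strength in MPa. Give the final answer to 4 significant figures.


sigma_y = sigma0 + k / sqrt(d)
d = 172 um = 1.72e-04 m
sigma_y = 98 + 0.22 / sqrt(1.72e-04)
sigma_y = 114.8 MPa


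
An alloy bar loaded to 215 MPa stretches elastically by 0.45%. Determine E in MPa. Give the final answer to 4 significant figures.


E = sigma / epsilon
epsilon = 0.45% = 4.5e-03
E = 215 / 4.5e-03
E = 47780 MPa


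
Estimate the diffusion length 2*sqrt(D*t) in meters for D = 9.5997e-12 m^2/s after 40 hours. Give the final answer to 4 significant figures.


t = 40 hr = 144000 s
Diffusion length = 2*sqrt(D*t)
= 2*sqrt(9.5997e-12 * 144000)
= 2.351e-03 m


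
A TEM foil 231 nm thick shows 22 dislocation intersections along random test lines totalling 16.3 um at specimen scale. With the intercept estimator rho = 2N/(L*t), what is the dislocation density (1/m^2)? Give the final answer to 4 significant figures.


rho = 2N / (L * t)
L = 16.3 um = 1.63e-05 m, t = 231 nm = 2.31e-07 m
rho = 2 * 22 / (1.63e-05 * 2.31e-07)
rho = 1.169e+13 1/m^2


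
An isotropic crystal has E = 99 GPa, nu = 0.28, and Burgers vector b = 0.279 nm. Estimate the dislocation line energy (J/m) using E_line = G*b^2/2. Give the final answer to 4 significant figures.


Step 1: G = E / (2*(1+nu))
G = 99 / (2*(1+0.28)) = 38.6719 GPa = 3.86719e+10 Pa
Step 2: E_line = G*b^2/2
b = 0.279 nm = 2.79e-10 m
E_line = 0.5 * 3.86719e+10 * (2.79e-10)^2 = 1.505e-09 J/m


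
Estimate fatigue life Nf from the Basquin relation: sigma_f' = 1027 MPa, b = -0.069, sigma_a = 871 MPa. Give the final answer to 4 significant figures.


sigma_a = sigma_f' * (2*Nf)^b
2*Nf = (sigma_a / sigma_f')^(1/b)
2*Nf = (871 / 1027)^(1/-0.069)
2*Nf = 10.889
Nf = 5.445 cycles


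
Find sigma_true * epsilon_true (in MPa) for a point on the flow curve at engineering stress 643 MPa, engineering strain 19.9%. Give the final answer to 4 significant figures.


sigma_true = sigma_eng * (1 + epsilon_eng)
sigma_true = 643 * (1 + 0.199) = 770.957 MPa
epsilon_true = ln(1 + epsilon_eng)
epsilon_true = ln(1 + 0.199) = 0.181488
sigma_true * epsilon_true = 770.957 * 0.181488 = 139.9 MPa


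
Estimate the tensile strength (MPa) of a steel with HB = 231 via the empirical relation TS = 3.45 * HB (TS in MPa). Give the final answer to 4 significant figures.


TS (MPa) = 3.45 * HB
TS = 3.45 * 231
TS = 797 MPa


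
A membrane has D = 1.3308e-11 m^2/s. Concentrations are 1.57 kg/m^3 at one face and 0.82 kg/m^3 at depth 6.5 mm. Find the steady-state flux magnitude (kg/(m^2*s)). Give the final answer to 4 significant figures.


J = -D * (dC/dx) = D * (C1 - C2) / dx
J = 1.3308e-11 * (1.57 - 0.82) / 6.5e-03
J = 1.536e-09 kg/(m^2*s)


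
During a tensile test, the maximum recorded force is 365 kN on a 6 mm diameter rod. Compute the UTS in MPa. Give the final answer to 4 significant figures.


A0 = pi*(d/2)^2 = pi*(6/2)^2 = 28.2743 mm^2
UTS = F_max / A0 = 365*1000 / 28.2743
UTS = 12910 MPa


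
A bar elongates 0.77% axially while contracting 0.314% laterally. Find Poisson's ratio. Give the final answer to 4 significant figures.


nu = -epsilon_lat / epsilon_axial
Lateral strain is contraction (negative), so using magnitudes:
nu = 0.314 / 0.77
nu = 0.4078


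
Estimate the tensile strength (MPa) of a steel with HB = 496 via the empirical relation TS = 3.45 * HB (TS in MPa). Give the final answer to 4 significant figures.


TS (MPa) = 3.45 * HB
TS = 3.45 * 496
TS = 1711 MPa


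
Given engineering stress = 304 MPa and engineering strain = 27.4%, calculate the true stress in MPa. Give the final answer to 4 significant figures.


sigma_true = sigma_eng * (1 + epsilon_eng)
sigma_true = 304 * (1 + 0.274)
sigma_true = 387.3 MPa


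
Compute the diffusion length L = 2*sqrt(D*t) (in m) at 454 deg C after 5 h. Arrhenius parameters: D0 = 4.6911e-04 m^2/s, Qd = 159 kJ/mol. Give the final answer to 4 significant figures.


Step 1: D = D0 * exp(-Qd/(R*T))
T = 727.15 K
D = 4.6911e-04 * exp(-159e3 / (8.314 * 727.15)) = 1.77475e-15 m^2/s
Step 2: L = 2*sqrt(D*t)
t = 5 h = 18000 s
L = 2*sqrt(1.77475e-15 * 18000) = 1.13e-05 m


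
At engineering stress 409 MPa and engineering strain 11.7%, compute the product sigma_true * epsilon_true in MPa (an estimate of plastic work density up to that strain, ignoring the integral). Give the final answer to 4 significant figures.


sigma_true = sigma_eng * (1 + epsilon_eng)
sigma_true = 409 * (1 + 0.117) = 456.853 MPa
epsilon_true = ln(1 + epsilon_eng)
epsilon_true = ln(1 + 0.117) = 0.110647
sigma_true * epsilon_true = 456.853 * 0.110647 = 50.55 MPa


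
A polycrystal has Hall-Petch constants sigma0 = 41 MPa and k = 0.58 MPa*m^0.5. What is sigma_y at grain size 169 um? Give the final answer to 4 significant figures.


sigma_y = sigma0 + k / sqrt(d)
d = 169 um = 1.69e-04 m
sigma_y = 41 + 0.58 / sqrt(1.69e-04)
sigma_y = 85.62 MPa


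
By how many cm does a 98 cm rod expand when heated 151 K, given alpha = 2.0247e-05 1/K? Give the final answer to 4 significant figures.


dL = L0 * alpha * dT
dL = 98 * 2.0247e-05 * 151
dL = 0.2996 cm


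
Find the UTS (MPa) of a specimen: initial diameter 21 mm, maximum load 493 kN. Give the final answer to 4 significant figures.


A0 = pi*(d/2)^2 = pi*(21/2)^2 = 346.361 mm^2
UTS = F_max / A0 = 493*1000 / 346.361
UTS = 1423 MPa


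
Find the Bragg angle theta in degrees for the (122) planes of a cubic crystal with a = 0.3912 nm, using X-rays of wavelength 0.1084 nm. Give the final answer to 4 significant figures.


d = a / sqrt(h^2+k^2+l^2)
d = 0.3912 / sqrt(9) = 0.1304 nm
lambda = 2*d*sin(theta)  =>  sin(theta) = lambda / (2*d)
sin(theta) = 0.1084 / (2 * 0.1304) = 0.415644
theta = 24.56 deg


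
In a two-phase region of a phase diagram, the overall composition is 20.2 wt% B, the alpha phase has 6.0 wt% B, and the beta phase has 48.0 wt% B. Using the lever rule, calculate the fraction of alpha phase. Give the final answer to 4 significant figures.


f_alpha = (C_beta - C0) / (C_beta - C_alpha)
f_alpha = (48.0 - 20.2) / (48.0 - 6.0)
f_alpha = 0.6619


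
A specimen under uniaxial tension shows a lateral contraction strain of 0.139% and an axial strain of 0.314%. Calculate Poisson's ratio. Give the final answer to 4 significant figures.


nu = -epsilon_lat / epsilon_axial
Lateral strain is contraction (negative), so using magnitudes:
nu = 0.139 / 0.314
nu = 0.4427


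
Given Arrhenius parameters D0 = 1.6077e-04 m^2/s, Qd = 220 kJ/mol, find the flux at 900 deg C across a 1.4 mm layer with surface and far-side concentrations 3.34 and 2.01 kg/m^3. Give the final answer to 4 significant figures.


Step 1: D = D0 * exp(-Qd/(R*T))
T = 900 + 273.15 = 1173.15 K
D = 1.6077e-04 * exp(-220e3 / (8.314 * 1173.15)) = 2.57232e-14 m^2/s
Step 2: J = D * (C1 - C2) / dx
J = 2.57232e-14 * (3.34 - 2.01) / 1.4e-03
J = 2.444e-11 kg/(m^2*s)


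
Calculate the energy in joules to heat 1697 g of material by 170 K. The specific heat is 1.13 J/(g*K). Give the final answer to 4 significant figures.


Q = m * cp * dT
Q = 1697 * 1.13 * 170
Q = 326000 J
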